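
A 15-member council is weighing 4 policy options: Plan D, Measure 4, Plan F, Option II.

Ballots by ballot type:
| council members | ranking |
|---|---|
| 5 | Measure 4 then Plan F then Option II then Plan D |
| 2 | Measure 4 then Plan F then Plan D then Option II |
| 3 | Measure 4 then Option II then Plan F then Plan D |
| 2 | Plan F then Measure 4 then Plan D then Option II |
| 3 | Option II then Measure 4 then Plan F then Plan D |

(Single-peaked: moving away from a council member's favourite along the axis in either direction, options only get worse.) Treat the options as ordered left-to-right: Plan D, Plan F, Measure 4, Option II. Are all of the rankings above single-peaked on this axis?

yes

Axis positions: Plan D=1, Plan F=2, Measure 4=3, Option II=4.
Ballot type 1 (peak Measure 4 at position 3): ranking walks positions 3-2-4-1, expanding outward from the peak — single-peaked.
Ballot type 2 (peak Measure 4 at position 3): ranking walks positions 3-2-1-4, expanding outward from the peak — single-peaked.
Ballot type 3 (peak Measure 4 at position 3): ranking walks positions 3-4-2-1, expanding outward from the peak — single-peaked.
Ballot type 4 (peak Plan F at position 2): ranking walks positions 2-3-1-4, expanding outward from the peak — single-peaked.
Ballot type 5 (peak Option II at position 4): ranking walks positions 4-3-2-1, expanding outward from the peak — single-peaked.
Every ranking is single-peaked on this axis.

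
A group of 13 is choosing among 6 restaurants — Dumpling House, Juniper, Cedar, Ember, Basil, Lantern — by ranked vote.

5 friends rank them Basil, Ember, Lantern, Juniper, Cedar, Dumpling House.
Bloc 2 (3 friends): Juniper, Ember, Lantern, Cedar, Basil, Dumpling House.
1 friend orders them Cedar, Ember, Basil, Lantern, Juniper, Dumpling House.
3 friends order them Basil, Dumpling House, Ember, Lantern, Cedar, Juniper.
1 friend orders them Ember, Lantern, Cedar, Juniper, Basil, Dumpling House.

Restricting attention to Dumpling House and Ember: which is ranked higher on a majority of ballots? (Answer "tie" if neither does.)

Ballots ranking Dumpling House above Ember: 3.
Ballots ranking Ember above Dumpling House: 13 − 3 = 10.
Ember wins the head-to-head 10–3.

Ember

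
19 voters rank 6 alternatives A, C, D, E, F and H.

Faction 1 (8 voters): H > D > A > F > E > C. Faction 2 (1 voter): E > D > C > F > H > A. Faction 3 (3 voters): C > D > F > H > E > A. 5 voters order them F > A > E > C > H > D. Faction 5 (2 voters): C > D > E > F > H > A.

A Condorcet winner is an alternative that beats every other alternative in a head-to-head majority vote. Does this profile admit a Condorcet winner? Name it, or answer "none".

none

Pairwise majorities:
A vs C: A is ranked higher on 8+5 = 13 ballots, C on 6. A wins 13–6.
A vs D: A is ranked higher on 5 ballots, D on 14. D wins 14–5.
A vs E: A is ranked higher on 8+5 = 13 ballots, E on 6. A wins 13–6.
A vs F: 8 for A, 11 for F — F by 11–8.
A vs H: A preferred on 5 ballots; H wins 14–5.
C vs D: C is ranked higher on 3+5+2 = 10 ballots, D on 9. C wins 10–9.
C vs E: C is ranked higher on 3+2 = 5 ballots, E on 14. E wins 14–5.
C vs F: 6 to 13, F.
C vs H: C preferred on 1+3+5+2 = 11 ballots; C wins 11–8.
D vs E: D is ranked higher on 8+3+2 = 13 ballots, E on 6. D wins 13–6.
D vs F: 8+1+3+2 = 14 for D, 5 for F — D by 14–5.
D vs H: D preferred on 1+3+2 = 6 ballots; H wins 13–6.
E vs F: E is ranked higher on 1+2 = 3 ballots, F on 16. F wins 16–3.
E vs H: 1+5+2 = 8 for E, 11 for H — H by 11–8.
F vs H: F is ranked higher on 1+3+5+2 = 11 ballots, H on 8. F wins 11–8.
No alternative is unbeaten: A loses to D; C loses to A; D loses to C; E loses to A; F loses to D; H loses to C. In particular A → C → D → A is a majority cycle — no Condorcet winner exists.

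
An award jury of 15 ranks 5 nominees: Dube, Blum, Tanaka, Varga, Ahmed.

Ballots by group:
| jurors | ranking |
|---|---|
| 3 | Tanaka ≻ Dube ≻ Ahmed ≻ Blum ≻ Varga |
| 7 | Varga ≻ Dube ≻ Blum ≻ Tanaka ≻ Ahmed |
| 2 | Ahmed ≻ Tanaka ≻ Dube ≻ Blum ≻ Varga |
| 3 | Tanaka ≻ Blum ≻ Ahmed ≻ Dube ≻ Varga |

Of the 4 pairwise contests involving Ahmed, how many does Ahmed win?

1

Ahmed against each rival (15 jurors):
Ahmed vs Dube: 2+3 = 5 for Ahmed, 10 for Dube — Dube by 10–5.
Ahmed vs Blum: Blum wins 10–5.
Ahmed vs Tanaka: Tanaka, 13–2.
Ahmed vs Varga: 8 to 7, Ahmed.
Ahmed beats Varga; loses to Dube, Blum, Tanaka — 1 pairwise win.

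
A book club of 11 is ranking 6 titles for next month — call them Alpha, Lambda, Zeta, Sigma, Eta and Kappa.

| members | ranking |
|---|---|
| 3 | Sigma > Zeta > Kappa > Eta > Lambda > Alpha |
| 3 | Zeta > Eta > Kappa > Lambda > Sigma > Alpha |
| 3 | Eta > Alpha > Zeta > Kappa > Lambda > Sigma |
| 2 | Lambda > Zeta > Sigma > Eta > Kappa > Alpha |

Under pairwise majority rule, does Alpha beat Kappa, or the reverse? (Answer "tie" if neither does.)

Ballots ranking Alpha above Kappa: 3.
Ballots ranking Kappa above Alpha: 11 − 3 = 8.
Kappa wins the head-to-head 8–3.

Kappa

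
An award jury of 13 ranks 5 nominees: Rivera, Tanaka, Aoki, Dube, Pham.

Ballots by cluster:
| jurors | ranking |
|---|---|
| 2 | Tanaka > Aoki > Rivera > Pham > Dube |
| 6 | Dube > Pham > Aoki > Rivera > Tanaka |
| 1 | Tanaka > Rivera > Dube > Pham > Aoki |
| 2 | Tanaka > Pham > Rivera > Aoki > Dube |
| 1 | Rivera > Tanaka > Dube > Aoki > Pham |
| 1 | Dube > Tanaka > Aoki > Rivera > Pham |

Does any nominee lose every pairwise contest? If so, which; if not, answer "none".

none

Pairwise majorities:
Rivera vs Tanaka: Rivera wins 7–6.
Rivera vs Aoki: Aoki wins 9–4.
Rivera vs Dube: Dube, 7–6.
Rivera–Pham: Pham 8–5.
Tanaka–Aoki: Tanaka 7–6.
Tanaka vs Dube: Dube, 7–6.
Tanaka vs Pham: 7 to 6, Tanaka.
Aoki–Dube: Dube 9–4.
Aoki vs Pham: Pham wins 9–4.
Dube vs Pham: Dube is ranked higher on 6+1+1+1 = 9 ballots, Pham on 4. Dube wins 9–4.
Each nominee has at least one pairwise win (Rivera beats Tanaka; Tanaka beats Aoki; Aoki beats Rivera; Dube beats Rivera; Pham beats Rivera) — no Condorcet loser.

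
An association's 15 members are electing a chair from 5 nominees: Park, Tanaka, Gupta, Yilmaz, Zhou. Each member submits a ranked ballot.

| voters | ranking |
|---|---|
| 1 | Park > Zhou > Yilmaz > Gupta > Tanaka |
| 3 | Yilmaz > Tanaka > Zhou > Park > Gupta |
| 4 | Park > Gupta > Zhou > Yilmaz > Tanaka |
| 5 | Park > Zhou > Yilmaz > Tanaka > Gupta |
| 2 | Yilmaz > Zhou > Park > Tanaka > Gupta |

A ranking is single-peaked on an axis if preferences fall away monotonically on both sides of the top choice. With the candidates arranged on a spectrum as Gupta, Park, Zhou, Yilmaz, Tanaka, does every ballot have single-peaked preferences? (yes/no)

yes

Axis positions: Gupta=1, Park=2, Zhou=3, Yilmaz=4, Tanaka=5.
Type 1 (peak Park at position 2): ranking walks positions 2-3-4-1-5, expanding outward from the peak — single-peaked.
Type 2 (peak Yilmaz at position 4): ranking walks positions 4-5-3-2-1, expanding outward from the peak — single-peaked.
Type 3 (peak Park at position 2): ranking walks positions 2-1-3-4-5, expanding outward from the peak — single-peaked.
Type 4 (peak Park at position 2): ranking walks positions 2-3-4-5-1, expanding outward from the peak — single-peaked.
Type 5 (peak Yilmaz at position 4): ranking walks positions 4-3-2-5-1, expanding outward from the peak — single-peaked.
Every ranking is single-peaked on this axis.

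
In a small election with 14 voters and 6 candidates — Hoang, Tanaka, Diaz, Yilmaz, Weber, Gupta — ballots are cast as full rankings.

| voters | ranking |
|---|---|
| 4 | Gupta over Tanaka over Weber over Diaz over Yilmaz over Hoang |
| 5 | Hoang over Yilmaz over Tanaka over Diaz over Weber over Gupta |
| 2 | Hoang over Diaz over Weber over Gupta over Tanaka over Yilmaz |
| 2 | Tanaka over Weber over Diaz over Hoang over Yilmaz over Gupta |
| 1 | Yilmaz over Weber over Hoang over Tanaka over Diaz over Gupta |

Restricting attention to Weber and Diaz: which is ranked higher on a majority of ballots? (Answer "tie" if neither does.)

tie

Ballots ranking Weber above Diaz: 4 + 2 + 1 = 7.
Ballots ranking Diaz above Weber: 14 − 7 = 7.
7–7: the pair ties.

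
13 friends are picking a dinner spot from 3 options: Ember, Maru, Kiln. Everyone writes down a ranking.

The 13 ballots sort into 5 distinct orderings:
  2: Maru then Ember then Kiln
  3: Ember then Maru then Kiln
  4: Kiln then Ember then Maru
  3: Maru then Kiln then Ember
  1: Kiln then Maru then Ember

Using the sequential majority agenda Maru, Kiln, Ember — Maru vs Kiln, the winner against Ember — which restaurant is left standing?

Ember

Round 1: Maru vs Kiln — 8–5, Maru advances.
Round 2: Maru vs Ember — 6–7, Ember advances.
The agenda winner is Ember.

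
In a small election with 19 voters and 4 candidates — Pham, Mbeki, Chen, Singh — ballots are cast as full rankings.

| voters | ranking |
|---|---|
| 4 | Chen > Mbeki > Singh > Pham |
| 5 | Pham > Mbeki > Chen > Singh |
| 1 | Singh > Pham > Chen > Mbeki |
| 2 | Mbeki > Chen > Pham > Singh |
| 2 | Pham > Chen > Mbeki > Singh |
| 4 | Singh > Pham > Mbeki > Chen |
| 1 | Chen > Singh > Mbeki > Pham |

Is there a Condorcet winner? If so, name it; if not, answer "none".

Check each pair by majority over 19 ballots:
Pham vs Mbeki: Pham wins 12–7.
Pham vs Chen: Pham, 12–7.
Pham vs Singh: Pham is ranked higher on 5+2+2 = 9 ballots, Singh on 10. Singh wins 10–9.
Mbeki vs Chen: 5+2+4 = 11 for Mbeki, 8 for Chen — Mbeki by 11–8.
Mbeki vs Singh: Mbeki is ranked higher on 4+5+2+2 = 13 ballots, Singh on 6. Mbeki wins 13–6.
Chen vs Singh: 14 to 5, Chen.
Each candidate drops at least one matchup (Pham loses to Singh; Mbeki loses to Pham; Chen loses to Pham; Singh loses to Mbeki); the cycle Pham beats Mbeki beats Singh beats Pham rules out a Condorcet winner.

none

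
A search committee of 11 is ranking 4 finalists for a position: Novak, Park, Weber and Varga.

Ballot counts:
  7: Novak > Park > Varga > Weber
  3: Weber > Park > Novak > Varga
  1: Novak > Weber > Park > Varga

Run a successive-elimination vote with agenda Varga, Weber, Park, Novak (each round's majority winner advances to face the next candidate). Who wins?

Novak

Round 1: Varga vs Weber — 7–4, Varga advances.
Round 2: Varga vs Park — 0–11, Park advances.
Round 3: Park vs Novak — 3–8, Novak advances.
The agenda winner is Novak.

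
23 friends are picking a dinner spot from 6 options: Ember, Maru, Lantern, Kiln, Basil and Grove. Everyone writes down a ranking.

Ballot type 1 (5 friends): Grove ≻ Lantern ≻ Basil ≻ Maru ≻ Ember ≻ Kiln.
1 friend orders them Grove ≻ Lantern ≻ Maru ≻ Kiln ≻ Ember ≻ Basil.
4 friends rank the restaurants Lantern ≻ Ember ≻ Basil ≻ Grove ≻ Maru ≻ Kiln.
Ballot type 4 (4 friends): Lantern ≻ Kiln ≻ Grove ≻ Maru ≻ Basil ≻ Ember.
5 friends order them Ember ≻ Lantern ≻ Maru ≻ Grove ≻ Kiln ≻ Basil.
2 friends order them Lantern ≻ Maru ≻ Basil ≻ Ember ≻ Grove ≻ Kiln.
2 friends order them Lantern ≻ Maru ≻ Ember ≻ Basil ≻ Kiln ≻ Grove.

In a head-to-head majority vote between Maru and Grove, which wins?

Grove

Ballots ranking Maru above Grove: 5 + 2 + 2 = 9.
Ballots ranking Grove above Maru: 23 − 9 = 14.
Grove wins the head-to-head 14–9.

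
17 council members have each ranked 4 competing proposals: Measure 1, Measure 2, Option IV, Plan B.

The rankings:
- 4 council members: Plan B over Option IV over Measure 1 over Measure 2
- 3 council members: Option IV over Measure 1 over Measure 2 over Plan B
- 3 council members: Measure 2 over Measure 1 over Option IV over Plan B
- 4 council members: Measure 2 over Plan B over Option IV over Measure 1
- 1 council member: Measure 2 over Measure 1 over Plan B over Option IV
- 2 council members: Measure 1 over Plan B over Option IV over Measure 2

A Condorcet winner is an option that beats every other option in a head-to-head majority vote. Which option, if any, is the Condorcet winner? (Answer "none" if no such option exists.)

Head-to-head results (17 council members):
Measure 1 vs Measure 2: 9 to 8, Measure 1.
Measure 1 vs Option IV: Option IV, 11–6.
Measure 1 vs Plan B: 3+3+1+2 = 9 for Measure 1, 8 for Plan B — Measure 1 by 9–8.
Measure 2–Option IV: Option IV 9–8.
Measure 2 vs Plan B: Measure 2 wins 11–6.
Option IV vs Plan B: Plan B wins 11–6.
Each option drops at least one matchup (Measure 1 loses to Option IV; Measure 2 loses to Measure 1; Option IV loses to Plan B; Plan B loses to Measure 1); the cycle Measure 1 beats Plan B beats Option IV beats Measure 1 rules out a Condorcet winner.

none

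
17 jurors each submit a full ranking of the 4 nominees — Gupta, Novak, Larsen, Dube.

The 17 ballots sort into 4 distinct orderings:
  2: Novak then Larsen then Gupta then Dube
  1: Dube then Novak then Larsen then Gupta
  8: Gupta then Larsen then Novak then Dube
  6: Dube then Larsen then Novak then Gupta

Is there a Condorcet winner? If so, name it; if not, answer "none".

Larsen

Check each pair by majority over 17 ballots:
Gupta–Novak: Novak 9–8.
Gupta–Larsen: Larsen 9–8.
Gupta vs Dube: 10 to 7, Gupta.
Novak vs Larsen: Novak is ranked higher on 2+1 = 3 ballots, Larsen on 14. Larsen wins 14–3.
Novak vs Dube: Novak preferred on 2+8 = 10 ballots; Novak wins 10–7.
Larsen vs Dube: Larsen preferred on 2+8 = 10 ballots; Larsen wins 10–7.
Larsen beats each of Gupta, Novak, Dube — Larsen is the Condorcet winner.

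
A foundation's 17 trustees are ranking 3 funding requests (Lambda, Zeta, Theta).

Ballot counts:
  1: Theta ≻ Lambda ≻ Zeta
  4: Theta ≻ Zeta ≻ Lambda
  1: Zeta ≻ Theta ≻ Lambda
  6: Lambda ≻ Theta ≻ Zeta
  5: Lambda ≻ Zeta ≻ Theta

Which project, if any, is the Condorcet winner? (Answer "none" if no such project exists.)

Check each pair by majority over 17 ballots:
Lambda vs Zeta: Lambda preferred on 1+6+5 = 12 ballots; Lambda wins 12–5.
Lambda vs Theta: Lambda is ranked higher on 6+5 = 11 ballots, Theta on 6. Lambda wins 11–6.
Zeta vs Theta: 1+5 = 6 for Zeta, 11 for Theta — Theta by 11–6.
Lambda beats each of Zeta, Theta — Lambda is the Condorcet winner.

Lambda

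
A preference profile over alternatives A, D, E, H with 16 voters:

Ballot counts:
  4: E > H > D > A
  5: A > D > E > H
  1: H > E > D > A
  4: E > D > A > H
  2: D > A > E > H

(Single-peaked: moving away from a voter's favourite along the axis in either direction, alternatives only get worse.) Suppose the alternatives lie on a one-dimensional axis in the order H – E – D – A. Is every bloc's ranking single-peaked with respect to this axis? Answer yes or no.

yes

Axis positions: H=1, E=2, D=3, A=4.
Bloc 1 (peak E at position 2): ranking walks positions 2-1-3-4, expanding outward from the peak — single-peaked.
Bloc 2 (peak A at position 4): ranking walks positions 4-3-2-1, expanding outward from the peak — single-peaked.
Bloc 3 (peak H at position 1): ranking walks positions 1-2-3-4, expanding outward from the peak — single-peaked.
Bloc 4 (peak E at position 2): ranking walks positions 2-3-4-1, expanding outward from the peak — single-peaked.
Bloc 5 (peak D at position 3): ranking walks positions 3-4-2-1, expanding outward from the peak — single-peaked.
Every ranking is single-peaked on this axis.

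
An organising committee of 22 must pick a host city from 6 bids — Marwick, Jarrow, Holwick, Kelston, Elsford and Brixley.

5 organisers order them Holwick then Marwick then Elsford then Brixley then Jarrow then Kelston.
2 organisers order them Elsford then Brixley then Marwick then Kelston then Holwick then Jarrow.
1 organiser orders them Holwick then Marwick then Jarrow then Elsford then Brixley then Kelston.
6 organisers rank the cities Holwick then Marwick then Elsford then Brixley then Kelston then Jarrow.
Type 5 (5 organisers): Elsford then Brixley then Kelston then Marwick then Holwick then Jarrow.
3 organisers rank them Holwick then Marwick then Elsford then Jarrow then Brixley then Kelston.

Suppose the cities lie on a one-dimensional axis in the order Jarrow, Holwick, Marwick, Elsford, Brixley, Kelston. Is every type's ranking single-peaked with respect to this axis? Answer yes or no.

Axis positions: Jarrow=1, Holwick=2, Marwick=3, Elsford=4, Brixley=5, Kelston=6.
Type 1 (peak Holwick at position 2): ranking walks positions 2-3-4-5-1-6, expanding outward from the peak — single-peaked.
Type 2 (peak Elsford at position 4): ranking walks positions 4-5-3-6-2-1, expanding outward from the peak — single-peaked.
Type 3 (peak Holwick at position 2): ranking walks positions 2-3-1-4-5-6, expanding outward from the peak — single-peaked.
Type 4 (peak Holwick at position 2): ranking walks positions 2-3-4-5-6-1, expanding outward from the peak — single-peaked.
Type 5 (peak Elsford at position 4): ranking walks positions 4-5-6-3-2-1, expanding outward from the peak — single-peaked.
Type 6 (peak Holwick at position 2): ranking walks positions 2-3-4-1-5-6, expanding outward from the peak — single-peaked.
Every ranking is single-peaked on this axis.

yes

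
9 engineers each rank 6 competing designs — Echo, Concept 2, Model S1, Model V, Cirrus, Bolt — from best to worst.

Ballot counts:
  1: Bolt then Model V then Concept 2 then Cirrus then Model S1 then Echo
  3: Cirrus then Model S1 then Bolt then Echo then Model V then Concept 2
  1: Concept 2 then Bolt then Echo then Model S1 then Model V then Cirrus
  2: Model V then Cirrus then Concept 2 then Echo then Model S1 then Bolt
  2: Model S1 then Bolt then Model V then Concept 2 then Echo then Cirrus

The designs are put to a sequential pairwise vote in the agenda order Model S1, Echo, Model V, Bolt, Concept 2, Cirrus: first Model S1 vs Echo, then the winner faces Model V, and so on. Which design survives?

Cirrus

Round 1: Model S1 vs Echo — 6–3, Model S1 advances.
Round 2: Model S1 vs Model V — 6–3, Model S1 advances.
Round 3: Model S1 vs Bolt — 7–2, Model S1 advances.
Round 4: Model S1 vs Concept 2 — 5–4, Model S1 advances.
Round 5: Model S1 vs Cirrus — 3–6, Cirrus advances.
Cirrus survives the agenda.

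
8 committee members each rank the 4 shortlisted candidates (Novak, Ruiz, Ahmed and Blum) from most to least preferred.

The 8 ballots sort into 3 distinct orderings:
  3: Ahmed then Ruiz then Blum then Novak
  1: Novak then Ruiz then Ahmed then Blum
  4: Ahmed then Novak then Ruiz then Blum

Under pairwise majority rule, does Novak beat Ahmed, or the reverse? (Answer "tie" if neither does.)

Ballots ranking Novak above Ahmed: 1.
Ballots ranking Ahmed above Novak: 8 − 1 = 7.
Ahmed wins the head-to-head 7–1.

Ahmed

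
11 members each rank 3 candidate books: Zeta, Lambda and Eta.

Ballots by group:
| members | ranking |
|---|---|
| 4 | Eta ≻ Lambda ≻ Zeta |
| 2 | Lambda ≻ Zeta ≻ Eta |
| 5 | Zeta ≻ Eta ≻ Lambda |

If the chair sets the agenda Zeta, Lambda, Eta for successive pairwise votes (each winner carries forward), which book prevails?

Round 1: Zeta vs Lambda — 5–6, Lambda advances.
Round 2: Lambda vs Eta — 2–9, Eta advances.
Eta survives the agenda.

Eta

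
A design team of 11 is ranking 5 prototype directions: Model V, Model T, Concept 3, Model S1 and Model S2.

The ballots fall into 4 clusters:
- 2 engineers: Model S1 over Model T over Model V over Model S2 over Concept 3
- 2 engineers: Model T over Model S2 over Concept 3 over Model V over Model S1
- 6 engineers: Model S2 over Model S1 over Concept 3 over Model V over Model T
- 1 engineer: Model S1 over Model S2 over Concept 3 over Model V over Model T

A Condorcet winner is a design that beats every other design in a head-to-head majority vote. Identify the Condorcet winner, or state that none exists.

Head-to-head results (11 engineers):
Model V vs Model T: 7 to 4, Model V.
Model V vs Concept 3: 2 for Model V, 9 for Concept 3 — Concept 3 by 9–2.
Model V vs Model S1: 2 for Model V, 9 for Model S1 — Model S1 by 9–2.
Model V vs Model S2: Model V preferred on 2 ballots; Model S2 wins 9–2.
Model T vs Concept 3: 2+2 = 4 for Model T, 7 for Concept 3 — Concept 3 by 7–4.
Model T vs Model S1: Model S1, 9–2.
Model T vs Model S2: Model S2 wins 7–4.
Concept 3 vs Model S1: Model S1 wins 9–2.
Concept 3 vs Model S2: 0 for Concept 3, 11 for Model S2 — Model S2 by 11–0.
Model S1 vs Model S2: Model S1 preferred on 2+1 = 3 ballots; Model S2 wins 8–3.
Model S2 wins every pairwise contest, so Model S2 is the Condorcet winner.

Model S2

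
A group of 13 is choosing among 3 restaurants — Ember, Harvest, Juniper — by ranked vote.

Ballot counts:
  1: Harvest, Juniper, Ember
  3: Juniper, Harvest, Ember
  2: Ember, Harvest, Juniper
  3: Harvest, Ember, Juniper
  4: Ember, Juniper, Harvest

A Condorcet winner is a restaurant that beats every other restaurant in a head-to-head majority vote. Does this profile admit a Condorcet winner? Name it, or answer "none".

none

Pairwise majorities:
Ember vs Harvest: 6 to 7, Harvest.
Ember vs Juniper: Ember is ranked higher on 2+3+4 = 9 ballots, Juniper on 4. Ember wins 9–4.
Harvest vs Juniper: Harvest is ranked higher on 1+2+3 = 6 ballots, Juniper on 7. Juniper wins 7–6.
Each restaurant drops at least one matchup (Ember loses to Harvest; Harvest loses to Juniper; Juniper loses to Ember); the cycle Ember > Juniper > Harvest > Ember rules out a Condorcet winner.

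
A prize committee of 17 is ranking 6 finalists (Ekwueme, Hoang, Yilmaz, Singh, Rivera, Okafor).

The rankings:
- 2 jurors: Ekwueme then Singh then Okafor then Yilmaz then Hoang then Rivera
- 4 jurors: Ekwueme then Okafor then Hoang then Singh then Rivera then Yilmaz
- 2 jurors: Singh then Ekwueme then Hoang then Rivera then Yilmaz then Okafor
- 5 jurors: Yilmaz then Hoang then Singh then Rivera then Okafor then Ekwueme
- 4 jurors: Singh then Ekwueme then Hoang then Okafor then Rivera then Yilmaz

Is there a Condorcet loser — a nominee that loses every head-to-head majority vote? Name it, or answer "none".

Head-to-head results (17 jurors):
Ekwueme vs Hoang: Ekwueme preferred on 2+4+2+4 = 12 ballots; Ekwueme wins 12–5.
Ekwueme vs Yilmaz: Ekwueme preferred on 2+4+2+4 = 12 ballots; Ekwueme wins 12–5.
Ekwueme vs Singh: Singh, 11–6.
Ekwueme vs Rivera: Ekwueme preferred on 2+4+2+4 = 12 ballots; Ekwueme wins 12–5.
Ekwueme vs Okafor: Ekwueme wins 12–5.
Hoang vs Yilmaz: Hoang is ranked higher on 4+2+4 = 10 ballots, Yilmaz on 7. Hoang wins 10–7.
Hoang vs Singh: 4+5 = 9 for Hoang, 8 for Singh — Hoang by 9–8.
Hoang vs Rivera: Hoang is ranked higher on 2+4+2+5+4 = 17 ballots, Rivera on 0. Hoang wins 17–0.
Hoang vs Okafor: Hoang, 11–6.
Yilmaz–Singh: Singh 12–5.
Yilmaz vs Rivera: Rivera, 10–7.
Yilmaz vs Okafor: Yilmaz preferred on 2+5 = 7 ballots; Okafor wins 10–7.
Singh–Rivera: Singh 17–0.
Singh vs Okafor: Singh wins 13–4.
Rivera–Okafor: Okafor 10–7.
Yilmaz is beaten in every head-to-head and is the Condorcet loser.

Yilmaz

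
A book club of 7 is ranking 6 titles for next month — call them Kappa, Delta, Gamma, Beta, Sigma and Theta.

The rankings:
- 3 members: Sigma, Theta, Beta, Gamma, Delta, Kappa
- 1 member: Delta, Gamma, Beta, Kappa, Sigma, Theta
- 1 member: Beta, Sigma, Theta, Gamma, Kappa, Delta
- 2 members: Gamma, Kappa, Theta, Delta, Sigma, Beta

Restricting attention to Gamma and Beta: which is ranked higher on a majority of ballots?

Ballots ranking Gamma above Beta: 1 + 2 = 3.
Ballots ranking Beta above Gamma: 7 − 3 = 4.
Beta wins the head-to-head 4–3.

Beta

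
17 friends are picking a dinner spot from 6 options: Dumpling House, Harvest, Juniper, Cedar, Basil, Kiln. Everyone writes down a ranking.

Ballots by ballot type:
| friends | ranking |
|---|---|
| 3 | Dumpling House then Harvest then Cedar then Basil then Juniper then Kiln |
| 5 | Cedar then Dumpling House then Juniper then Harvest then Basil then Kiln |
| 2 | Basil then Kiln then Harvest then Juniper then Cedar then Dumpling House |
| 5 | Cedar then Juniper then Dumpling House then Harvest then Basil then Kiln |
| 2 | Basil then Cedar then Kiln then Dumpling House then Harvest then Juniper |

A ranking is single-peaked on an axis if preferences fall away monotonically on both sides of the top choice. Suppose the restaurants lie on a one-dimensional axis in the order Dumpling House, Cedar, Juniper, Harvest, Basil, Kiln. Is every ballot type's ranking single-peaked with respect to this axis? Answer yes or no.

no

Axis positions: Dumpling House=1, Cedar=2, Juniper=3, Harvest=4, Basil=5, Kiln=6.
Ballot type 1: ranking walks positions 1-4-2-5-3-6; Harvest is ranked above Cedar even though Cedar lies between Harvest and the peak Dumpling House on the axis — preferences dip and rise again. Not single-peaked.
Ballot type 2 (peak Cedar at position 2): ranking walks positions 2-1-3-4-5-6, expanding outward from the peak — single-peaked.
Ballot type 3 (peak Basil at position 5): ranking walks positions 5-6-4-3-2-1, expanding outward from the peak — single-peaked.
Ballot type 4 (peak Cedar at position 2): ranking walks positions 2-3-1-4-5-6, expanding outward from the peak — single-peaked.
Ballot type 5: ranking walks positions 5-2-6-1-4-3; Cedar is ranked above Harvest even though Harvest lies between Cedar and the peak Basil on the axis — preferences dip and rise again. Not single-peaked.
Ballot type 1 violates single-peakedness, so the profile is not single-peaked on this axis.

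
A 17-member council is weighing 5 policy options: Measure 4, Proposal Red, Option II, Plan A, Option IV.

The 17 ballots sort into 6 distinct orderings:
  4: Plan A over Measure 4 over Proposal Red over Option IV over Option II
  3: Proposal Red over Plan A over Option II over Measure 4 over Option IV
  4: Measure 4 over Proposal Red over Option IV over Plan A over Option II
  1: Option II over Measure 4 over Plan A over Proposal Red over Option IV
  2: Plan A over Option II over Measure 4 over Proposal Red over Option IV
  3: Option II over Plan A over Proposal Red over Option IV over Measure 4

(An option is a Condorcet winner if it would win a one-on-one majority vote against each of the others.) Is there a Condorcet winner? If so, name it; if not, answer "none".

Pairwise majorities:
Measure 4–Proposal Red: Measure 4 11–6.
Measure 4 vs Option II: Option II wins 9–8.
Measure 4 vs Plan A: Plan A wins 12–5.
Measure 4 vs Option IV: Measure 4 is ranked higher on 4+3+4+1+2 = 14 ballots, Option IV on 3. Measure 4 wins 14–3.
Proposal Red vs Option II: Proposal Red, 11–6.
Proposal Red vs Plan A: Plan A, 10–7.
Proposal Red vs Option IV: 17 to 0, Proposal Red.
Option II vs Plan A: Plan A wins 13–4.
Option II vs Option IV: Option II preferred on 3+1+2+3 = 9 ballots; Option II wins 9–8.
Plan A–Option IV: Plan A 13–4.
Plan A beats each of Measure 4, Proposal Red, Option II, Option IV — Plan A is the Condorcet winner.

Plan A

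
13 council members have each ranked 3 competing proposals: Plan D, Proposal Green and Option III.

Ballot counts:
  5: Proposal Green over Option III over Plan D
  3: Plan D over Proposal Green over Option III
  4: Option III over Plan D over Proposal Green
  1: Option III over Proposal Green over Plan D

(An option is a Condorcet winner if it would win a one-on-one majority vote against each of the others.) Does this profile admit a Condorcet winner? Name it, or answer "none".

Head-to-head results (13 council members):
Plan D vs Proposal Green: Plan D, 7–6.
Plan D vs Option III: 3 to 10, Option III.
Proposal Green vs Option III: Proposal Green preferred on 5+3 = 8 ballots; Proposal Green wins 8–5.
Each option drops at least one matchup (Plan D loses to Option III; Proposal Green loses to Plan D; Option III loses to Proposal Green); the cycle Plan D > Proposal Green > Option III > Plan D rules out a Condorcet winner.

none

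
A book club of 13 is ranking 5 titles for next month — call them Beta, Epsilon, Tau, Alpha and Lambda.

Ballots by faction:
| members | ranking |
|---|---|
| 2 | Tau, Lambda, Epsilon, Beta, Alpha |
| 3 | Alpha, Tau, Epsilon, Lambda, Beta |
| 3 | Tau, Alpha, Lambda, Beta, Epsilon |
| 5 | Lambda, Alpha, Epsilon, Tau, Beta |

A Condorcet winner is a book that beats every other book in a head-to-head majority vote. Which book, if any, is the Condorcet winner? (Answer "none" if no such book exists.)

none

Check each pair by majority over 13 ballots:
Beta vs Epsilon: 3 to 10, Epsilon.
Beta vs Tau: 0 for Beta, 13 for Tau — Tau by 13–0.
Beta vs Alpha: Beta preferred on 2 ballots; Alpha wins 11–2.
Beta vs Lambda: Beta is ranked higher on 0 ballots, Lambda on 13. Lambda wins 13–0.
Epsilon vs Tau: Epsilon preferred on 5 ballots; Tau wins 8–5.
Epsilon vs Alpha: 2 for Epsilon, 11 for Alpha — Alpha by 11–2.
Epsilon vs Lambda: Epsilon preferred on 3 ballots; Lambda wins 10–3.
Tau vs Alpha: 5 to 8, Alpha.
Tau vs Lambda: Tau is ranked higher on 2+3+3 = 8 ballots, Lambda on 5. Tau wins 8–5.
Alpha vs Lambda: Alpha preferred on 3+3 = 6 ballots; Lambda wins 7–6.
Each book drops at least one matchup (Beta loses to Epsilon; Epsilon loses to Tau; Tau loses to Alpha; Alpha loses to Lambda; Lambda loses to Tau); the cycle Tau beats Lambda beats Alpha beats Tau rules out a Condorcet winner.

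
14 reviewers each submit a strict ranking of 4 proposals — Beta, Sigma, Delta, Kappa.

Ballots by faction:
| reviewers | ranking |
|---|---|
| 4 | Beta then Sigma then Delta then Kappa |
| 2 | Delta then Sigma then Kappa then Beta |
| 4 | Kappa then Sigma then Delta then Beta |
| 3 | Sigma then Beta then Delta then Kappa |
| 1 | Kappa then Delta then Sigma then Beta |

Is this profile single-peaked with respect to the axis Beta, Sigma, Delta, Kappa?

no

Axis positions: Beta=1, Sigma=2, Delta=3, Kappa=4.
Faction 1 (peak Beta at position 1): ranking walks positions 1-2-3-4, expanding outward from the peak — single-peaked.
Faction 2 (peak Delta at position 3): ranking walks positions 3-2-4-1, expanding outward from the peak — single-peaked.
Faction 3: ranking walks positions 4-2-3-1; Sigma is ranked above Delta even though Delta lies between Sigma and the peak Kappa on the axis — preferences dip and rise again. Not single-peaked.
Faction 4 (peak Sigma at position 2): ranking walks positions 2-1-3-4, expanding outward from the peak — single-peaked.
Faction 5 (peak Kappa at position 4): ranking walks positions 4-3-2-1, expanding outward from the peak — single-peaked.
Faction 3 violates single-peakedness, so the profile is not single-peaked on this axis.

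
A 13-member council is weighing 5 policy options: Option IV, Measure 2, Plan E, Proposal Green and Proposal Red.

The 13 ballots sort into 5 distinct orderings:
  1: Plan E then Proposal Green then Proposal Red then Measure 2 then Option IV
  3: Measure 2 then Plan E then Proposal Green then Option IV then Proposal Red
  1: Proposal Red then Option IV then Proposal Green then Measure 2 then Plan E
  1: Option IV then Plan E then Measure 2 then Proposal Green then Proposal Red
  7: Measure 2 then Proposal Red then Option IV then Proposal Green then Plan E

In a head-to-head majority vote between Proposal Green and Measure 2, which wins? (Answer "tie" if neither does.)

Ballots ranking Proposal Green above Measure 2: 1 + 1 = 2.
Ballots ranking Measure 2 above Proposal Green: 13 − 2 = 11.
Measure 2 wins the head-to-head 11–2.

Measure 2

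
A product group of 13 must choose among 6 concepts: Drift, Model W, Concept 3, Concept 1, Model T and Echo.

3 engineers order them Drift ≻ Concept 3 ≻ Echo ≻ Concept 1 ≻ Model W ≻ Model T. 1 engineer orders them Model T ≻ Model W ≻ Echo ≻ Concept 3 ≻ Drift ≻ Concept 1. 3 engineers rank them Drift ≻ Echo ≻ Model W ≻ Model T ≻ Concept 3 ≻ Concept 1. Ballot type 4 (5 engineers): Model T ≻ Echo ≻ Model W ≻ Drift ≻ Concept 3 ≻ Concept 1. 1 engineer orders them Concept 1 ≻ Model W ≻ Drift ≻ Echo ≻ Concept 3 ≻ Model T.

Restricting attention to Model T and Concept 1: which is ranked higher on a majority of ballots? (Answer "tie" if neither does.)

Model T

Ballots ranking Model T above Concept 1: 1 + 3 + 5 = 9.
Ballots ranking Concept 1 above Model T: 13 − 9 = 4.
Model T wins the head-to-head 9–4.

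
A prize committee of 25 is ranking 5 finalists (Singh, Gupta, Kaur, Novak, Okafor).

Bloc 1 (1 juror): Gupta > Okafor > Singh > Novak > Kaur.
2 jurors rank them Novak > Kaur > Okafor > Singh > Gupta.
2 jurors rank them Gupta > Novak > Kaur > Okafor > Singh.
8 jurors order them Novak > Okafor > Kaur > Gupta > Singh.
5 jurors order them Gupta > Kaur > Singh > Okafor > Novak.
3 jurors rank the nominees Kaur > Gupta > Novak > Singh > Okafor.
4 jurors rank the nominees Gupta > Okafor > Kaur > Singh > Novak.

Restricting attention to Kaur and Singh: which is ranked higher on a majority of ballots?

Ballots ranking Kaur above Singh: 2 + 2 + 8 + 5 + 3 + 4 = 24.
Ballots ranking Singh above Kaur: 25 − 24 = 1.
Kaur wins the head-to-head 24–1.

Kaur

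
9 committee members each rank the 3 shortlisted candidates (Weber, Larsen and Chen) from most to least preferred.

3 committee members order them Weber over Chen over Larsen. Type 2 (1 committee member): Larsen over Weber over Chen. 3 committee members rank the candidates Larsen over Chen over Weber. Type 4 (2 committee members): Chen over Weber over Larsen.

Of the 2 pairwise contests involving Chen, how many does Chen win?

2

Chen against each rival (9 committee members):
Chen vs Weber: Chen, 5–4.
Chen vs Larsen: 5 to 4, Chen.
Chen beats Weber, Larsen — 2 pairwise wins.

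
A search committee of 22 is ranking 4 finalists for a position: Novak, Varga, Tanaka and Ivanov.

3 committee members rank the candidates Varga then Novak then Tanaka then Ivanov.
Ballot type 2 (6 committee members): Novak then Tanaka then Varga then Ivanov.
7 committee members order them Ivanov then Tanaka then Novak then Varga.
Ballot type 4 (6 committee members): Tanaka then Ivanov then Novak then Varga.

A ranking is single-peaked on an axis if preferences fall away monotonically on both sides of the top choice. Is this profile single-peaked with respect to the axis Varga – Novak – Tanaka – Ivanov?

yes

Axis positions: Varga=1, Novak=2, Tanaka=3, Ivanov=4.
Ballot type 1 (peak Varga at position 1): ranking walks positions 1-2-3-4, expanding outward from the peak — single-peaked.
Ballot type 2 (peak Novak at position 2): ranking walks positions 2-3-1-4, expanding outward from the peak — single-peaked.
Ballot type 3 (peak Ivanov at position 4): ranking walks positions 4-3-2-1, expanding outward from the peak — single-peaked.
Ballot type 4 (peak Tanaka at position 3): ranking walks positions 3-4-2-1, expanding outward from the peak — single-peaked.
Every ranking is single-peaked on this axis.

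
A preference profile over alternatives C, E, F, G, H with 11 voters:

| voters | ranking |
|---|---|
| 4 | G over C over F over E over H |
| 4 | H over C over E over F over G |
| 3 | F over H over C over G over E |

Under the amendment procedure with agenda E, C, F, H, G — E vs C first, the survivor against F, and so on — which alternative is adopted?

H

Round 1: E vs C — 0–11, C advances.
Round 2: C vs F — 8–3, C advances.
Round 3: C vs H — 4–7, H advances.
Round 4: H vs G — 7–4, H advances.
The agenda winner is H.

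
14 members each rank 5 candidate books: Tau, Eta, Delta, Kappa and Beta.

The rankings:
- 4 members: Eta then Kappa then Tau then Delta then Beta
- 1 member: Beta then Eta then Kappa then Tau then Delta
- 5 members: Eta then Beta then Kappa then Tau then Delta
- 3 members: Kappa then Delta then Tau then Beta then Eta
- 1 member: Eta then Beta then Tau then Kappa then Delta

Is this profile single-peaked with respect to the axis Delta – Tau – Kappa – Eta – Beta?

Axis positions: Delta=1, Tau=2, Kappa=3, Eta=4, Beta=5.
Cluster 1 (peak Eta at position 4): ranking walks positions 4-3-2-1-5, expanding outward from the peak — single-peaked.
Cluster 2 (peak Beta at position 5): ranking walks positions 5-4-3-2-1, expanding outward from the peak — single-peaked.
Cluster 3 (peak Eta at position 4): ranking walks positions 4-5-3-2-1, expanding outward from the peak — single-peaked.
Cluster 4: ranking walks positions 3-1-2-5-4; Delta is ranked above Tau even though Tau lies between Delta and the peak Kappa on the axis — preferences dip and rise again. Not single-peaked.
Cluster 5: ranking walks positions 4-5-2-3-1; Tau is ranked above Kappa even though Kappa lies between Tau and the peak Eta on the axis — preferences dip and rise again. Not single-peaked.
Cluster 4 violates single-peakedness, so the profile is not single-peaked on this axis.

no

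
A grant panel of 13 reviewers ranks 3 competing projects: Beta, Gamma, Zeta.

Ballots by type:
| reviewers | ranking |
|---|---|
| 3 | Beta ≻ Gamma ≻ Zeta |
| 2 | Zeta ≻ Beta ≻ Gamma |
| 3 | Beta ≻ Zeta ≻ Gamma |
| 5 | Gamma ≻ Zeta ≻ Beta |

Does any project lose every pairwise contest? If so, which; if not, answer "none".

Pairwise majorities:
Beta vs Gamma: Beta is ranked higher on 3+2+3 = 8 ballots, Gamma on 5. Beta wins 8–5.
Beta vs Zeta: Beta is ranked higher on 3+3 = 6 ballots, Zeta on 7. Zeta wins 7–6.
Gamma vs Zeta: 3+5 = 8 for Gamma, 5 for Zeta — Gamma by 8–5.
Each project has at least one pairwise win (Beta beats Gamma; Gamma beats Zeta; Zeta beats Beta) — no Condorcet loser.

none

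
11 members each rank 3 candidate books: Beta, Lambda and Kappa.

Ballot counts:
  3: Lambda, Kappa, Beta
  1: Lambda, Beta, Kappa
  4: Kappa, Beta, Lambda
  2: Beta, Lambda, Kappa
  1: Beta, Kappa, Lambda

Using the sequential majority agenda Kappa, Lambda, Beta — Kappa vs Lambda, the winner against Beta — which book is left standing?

Round 1: Kappa vs Lambda — 5–6, Lambda advances.
Round 2: Lambda vs Beta — 4–7, Beta advances.
The agenda winner is Beta.

Beta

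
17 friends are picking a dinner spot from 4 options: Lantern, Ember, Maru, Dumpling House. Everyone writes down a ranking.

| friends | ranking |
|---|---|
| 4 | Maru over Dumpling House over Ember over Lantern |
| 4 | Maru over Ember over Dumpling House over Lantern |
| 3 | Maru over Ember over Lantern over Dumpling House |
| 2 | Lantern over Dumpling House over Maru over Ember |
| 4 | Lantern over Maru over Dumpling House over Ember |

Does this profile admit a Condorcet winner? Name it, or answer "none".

Maru

Check each pair by majority over 17 ballots:
Lantern–Ember: Ember 11–6.
Lantern–Maru: Maru 11–6.
Lantern vs Dumpling House: 9 to 8, Lantern.
Ember vs Maru: 0 to 17, Maru.
Ember vs Dumpling House: Dumpling House wins 10–7.
Maru vs Dumpling House: Maru wins 15–2.
Maru wins every pairwise contest, so Maru is the Condorcet winner.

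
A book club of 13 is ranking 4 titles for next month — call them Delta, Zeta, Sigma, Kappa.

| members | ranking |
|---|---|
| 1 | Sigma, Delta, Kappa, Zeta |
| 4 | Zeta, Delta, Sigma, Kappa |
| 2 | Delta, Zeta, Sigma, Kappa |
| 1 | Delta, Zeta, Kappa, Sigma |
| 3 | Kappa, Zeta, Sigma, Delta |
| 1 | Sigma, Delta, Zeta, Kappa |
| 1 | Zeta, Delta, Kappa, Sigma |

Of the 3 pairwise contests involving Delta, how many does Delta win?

Delta against each rival (13 members):
Delta vs Zeta: 1+2+1+1 = 5 for Delta, 8 for Zeta — Zeta by 8–5.
Delta vs Sigma: 8 to 5, Delta.
Delta vs Kappa: 1+4+2+1+1+1 = 10 for Delta, 3 for Kappa — Delta by 10–3.
Delta beats Sigma, Kappa; loses to Zeta — 2 pairwise wins.

2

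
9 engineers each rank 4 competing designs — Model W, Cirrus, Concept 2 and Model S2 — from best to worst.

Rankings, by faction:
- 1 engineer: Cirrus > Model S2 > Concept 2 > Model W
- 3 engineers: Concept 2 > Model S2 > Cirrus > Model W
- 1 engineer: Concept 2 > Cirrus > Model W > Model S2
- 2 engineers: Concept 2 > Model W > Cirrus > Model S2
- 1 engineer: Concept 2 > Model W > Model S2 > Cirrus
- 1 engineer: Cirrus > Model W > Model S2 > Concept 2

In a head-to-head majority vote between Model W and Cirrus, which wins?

Ballots ranking Model W above Cirrus: 2 + 1 = 3.
Ballots ranking Cirrus above Model W: 9 − 3 = 6.
Cirrus wins the head-to-head 6–3.

Cirrus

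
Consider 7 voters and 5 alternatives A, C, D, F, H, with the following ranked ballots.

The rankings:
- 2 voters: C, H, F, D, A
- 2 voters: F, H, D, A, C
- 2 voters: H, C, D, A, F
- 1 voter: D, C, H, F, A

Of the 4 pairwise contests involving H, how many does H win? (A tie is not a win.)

4

H against each rival (7 voters):
H vs A: 7 to 0, H.
H vs C: H is ranked higher on 2+2 = 4 ballots, C on 3. H wins 4–3.
H vs D: H preferred on 2+2+2 = 6 ballots; H wins 6–1.
H vs F: 5 to 2, H.
H beats A, C, D, F — 4 pairwise wins.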